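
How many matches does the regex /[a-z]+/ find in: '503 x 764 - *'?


Pattern: /[a-z]+/ (identifiers)
Input: '503 x 764 - *'
Scanning for matches:
  Match 1: 'x'
Total matches: 1

1


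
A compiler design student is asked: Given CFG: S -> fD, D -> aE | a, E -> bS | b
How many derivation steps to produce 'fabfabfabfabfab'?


Grammar: S -> fD, D -> aE | a, E -> bS | b
Deriving 'fabfabfabfabfab':
Step 1: S -> fD => fD
Step 2: D -> aE => faE
Step 3: E -> bS => fabS
Step 4: S -> fD => fabfD
Step 5: D -> aE => fabfaE
Step 6: E -> bS => fabfabS
Step 7: S -> fD => fabfabfD
Step 8: D -> aE => fabfabfaE
Step 9: E -> bS => fabfabfabS
Step 10: S -> fD => fabfabfabfD
Step 11: D -> aE => fabfabfabfaE
Step 12: E -> bS => fabfabfabfabS
Step 13: S -> fD => fabfabfabfabfD
Step 14: D -> aE => fabfabfabfabfaE
Step 15: E -> b => fabfabfabfabfab
Total derivation steps: 15

15


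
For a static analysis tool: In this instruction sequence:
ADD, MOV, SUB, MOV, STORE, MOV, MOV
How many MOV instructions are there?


Scanning instruction sequence for MOV:
  Position 1: ADD
  Position 2: MOV <- MATCH
  Position 3: SUB
  Position 4: MOV <- MATCH
  Position 5: STORE
  Position 6: MOV <- MATCH
  Position 7: MOV <- MATCH
Matches at positions: [2, 4, 6, 7]
Total MOV count: 4

4


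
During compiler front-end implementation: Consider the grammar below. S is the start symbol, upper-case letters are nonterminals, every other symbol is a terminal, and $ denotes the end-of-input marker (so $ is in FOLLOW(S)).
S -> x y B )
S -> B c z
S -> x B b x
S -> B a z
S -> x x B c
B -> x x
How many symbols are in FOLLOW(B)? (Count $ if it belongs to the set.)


S is the start symbol and does not occur in any rule body, so FOLLOW(S) = {$}.
Examining every occurrence of B in a rule body:
  S -> x y B ) : B is followed by terminal ')' -> add ')'
  S -> B c z : B is followed by terminal 'c' -> add 'c'
  S -> x B b x : B is followed by terminal 'b' -> add 'b'
  S -> B a z : B is followed by terminal 'a' -> add 'a'
  S -> x x B c : B is followed by terminal 'c' -> add 'c' (already in the set)
  B -> x x : B does not occur in the body -> contributes nothing
FOLLOW(B) = {), a, b, c}
Count: 4

4


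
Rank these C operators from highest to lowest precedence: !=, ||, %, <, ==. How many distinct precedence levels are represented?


Looking up precedence for each operator:
  != -> precedence 3
  || -> precedence 1
  % -> precedence 6
  < -> precedence 4
  == -> precedence 3
Sorted highest to lowest: %, <, !=, ==, ||
Distinct precedence values: [6, 4, 3, 1]
Number of distinct levels: 4

4


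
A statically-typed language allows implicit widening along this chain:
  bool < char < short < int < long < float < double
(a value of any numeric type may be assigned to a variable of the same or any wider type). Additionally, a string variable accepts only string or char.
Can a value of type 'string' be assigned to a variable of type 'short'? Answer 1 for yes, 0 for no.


Target variable type: short
Source value type: string
Rule: string cannot widen to any numeric type
Result: 0

0


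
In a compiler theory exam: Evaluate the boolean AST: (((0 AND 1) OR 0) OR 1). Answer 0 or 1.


Step 1: Evaluate inner node
  0 AND 1 = 0
Step 2: Evaluate next node
  0 OR 0 = 0
Step 3: Evaluate root node
  0 OR 1 = 1

1


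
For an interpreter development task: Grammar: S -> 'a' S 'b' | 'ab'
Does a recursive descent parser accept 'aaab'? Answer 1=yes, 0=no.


Grammar accepts strings of the form a^n b^n (n >= 1)
Word: 'aaab'
Counting: 3 a's and 1 b's
Check: 3 == 1? No
Mismatch: a-count != b-count
Rejected

0


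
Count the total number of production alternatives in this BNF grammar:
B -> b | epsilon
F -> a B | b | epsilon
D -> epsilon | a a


Counting alternatives per rule:
  B: 2 alternative(s)
  F: 3 alternative(s)
  D: 2 alternative(s)
Sum: 2 + 3 + 2 = 7

7


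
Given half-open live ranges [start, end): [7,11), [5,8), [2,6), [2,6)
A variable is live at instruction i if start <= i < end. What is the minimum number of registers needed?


Live ranges:
  Var0: [7, 11)
  Var1: [5, 8)
  Var2: [2, 6)
  Var3: [2, 6)
Sweep-line events (position, delta, active):
  pos=2 start -> active=1
  pos=2 start -> active=2
  pos=5 start -> active=3
  pos=6 end -> active=2
  pos=6 end -> active=1
  pos=7 start -> active=2
  pos=8 end -> active=1
  pos=11 end -> active=0
Maximum simultaneous active: 3
Minimum registers needed: 3

3


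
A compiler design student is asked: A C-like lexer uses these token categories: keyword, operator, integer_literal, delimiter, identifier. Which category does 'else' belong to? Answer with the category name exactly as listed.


Token: 'else'
Checking categories:
  identifier: no
  integer_literal: no
  operator: no
  keyword: YES
  delimiter: no
Category: keyword

keyword


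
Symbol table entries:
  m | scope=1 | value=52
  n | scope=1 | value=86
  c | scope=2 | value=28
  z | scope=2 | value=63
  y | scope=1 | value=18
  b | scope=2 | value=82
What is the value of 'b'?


Searching symbol table for 'b':
  m | scope=1 | value=52
  n | scope=1 | value=86
  c | scope=2 | value=28
  z | scope=2 | value=63
  y | scope=1 | value=18
  b | scope=2 | value=82 <- MATCH
Found 'b' at scope 2 with value 82

82


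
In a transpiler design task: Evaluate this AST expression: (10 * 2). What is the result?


Expression: (10 * 2)
Evaluating step by step:
  10 * 2 = 20
Result: 20

20


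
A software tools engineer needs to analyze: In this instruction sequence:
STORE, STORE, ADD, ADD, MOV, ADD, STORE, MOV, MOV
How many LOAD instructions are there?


Scanning instruction sequence for LOAD:
  Position 1: STORE
  Position 2: STORE
  Position 3: ADD
  Position 4: ADD
  Position 5: MOV
  Position 6: ADD
  Position 7: STORE
  Position 8: MOV
  Position 9: MOV
Matches at positions: []
Total LOAD count: 0

0


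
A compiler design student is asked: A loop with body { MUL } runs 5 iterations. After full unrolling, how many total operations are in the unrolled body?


Loop body operations: MUL (1 op per iteration)
Unrolling 5 iterations:
  Iteration 1: MUL (1 ops)
  Iteration 2: MUL (1 ops)
  Iteration 3: MUL (1 ops)
  Iteration 4: MUL (1 ops)
  Iteration 5: MUL (1 ops)
Total: 5 iterations * 1 ops/iter = 5 operations

5


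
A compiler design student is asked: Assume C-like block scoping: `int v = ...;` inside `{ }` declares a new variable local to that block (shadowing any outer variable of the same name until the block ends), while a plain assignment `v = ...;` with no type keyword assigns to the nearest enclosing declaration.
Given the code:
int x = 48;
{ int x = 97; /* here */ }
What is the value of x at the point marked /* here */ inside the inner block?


Analyzing scoping rules:
Outer scope: declares x = 48
Inner block: 'int x = 97;' declares a NEW x that shadows the outer one
Inside the block the inner declaration is in scope -> 97
Result: 97

97


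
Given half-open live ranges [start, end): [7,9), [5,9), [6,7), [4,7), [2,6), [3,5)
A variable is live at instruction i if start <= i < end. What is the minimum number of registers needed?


Live ranges:
  Var0: [7, 9)
  Var1: [5, 9)
  Var2: [6, 7)
  Var3: [4, 7)
  Var4: [2, 6)
  Var5: [3, 5)
Sweep-line events (position, delta, active):
  pos=2 start -> active=1
  pos=3 start -> active=2
  pos=4 start -> active=3
  pos=5 end -> active=2
  pos=5 start -> active=3
  pos=6 end -> active=2
  pos=6 start -> active=3
  pos=7 end -> active=2
  pos=7 end -> active=1
  pos=7 start -> active=2
  pos=9 end -> active=1
  pos=9 end -> active=0
Maximum simultaneous active: 3
Minimum registers needed: 3

3


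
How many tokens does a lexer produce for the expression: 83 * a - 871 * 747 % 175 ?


Scanning '83 * a - 871 * 747 % 175'
Token 1: '83' -> integer_literal
Token 2: '*' -> operator
Token 3: 'a' -> identifier
Token 4: '-' -> operator
Token 5: '871' -> integer_literal
Token 6: '*' -> operator
Token 7: '747' -> integer_literal
Token 8: '%' -> operator
Token 9: '175' -> integer_literal
Total tokens: 9

9


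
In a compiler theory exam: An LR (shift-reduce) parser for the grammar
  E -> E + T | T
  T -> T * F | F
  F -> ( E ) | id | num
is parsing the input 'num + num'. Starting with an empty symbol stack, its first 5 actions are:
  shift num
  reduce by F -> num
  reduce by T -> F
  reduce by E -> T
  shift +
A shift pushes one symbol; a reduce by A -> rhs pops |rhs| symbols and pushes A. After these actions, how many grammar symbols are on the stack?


Tracking the symbol stack through each action:
  Action 1: shift 'num' : push -> stack = [num] (size 1)
  Action 2: reduce by F -> num : pop 1, push F -> stack = [F] (size 1)
  Action 3: reduce by T -> F : pop 1, push T -> stack = [T] (size 1)
  Action 4: reduce by E -> T : pop 1, push E -> stack = [E] (size 1)
  Action 5: shift '+' : push -> stack = [E, +] (size 2)
Final stack size: 2

2


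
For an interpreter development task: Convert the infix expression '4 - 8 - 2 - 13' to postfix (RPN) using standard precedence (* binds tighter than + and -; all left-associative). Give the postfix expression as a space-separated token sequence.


Applying the shunting-yard algorithm:
  Operand 4 -> output
  Push '-' onto operator stack -> op-stack: [-]
  Operand 8 -> output
  See '-' (prec 1); top '-' (prec 1) >= it -> pop '-' to output
  Push '-' onto operator stack -> op-stack: [-]
  Operand 2 -> output
  See '-' (prec 1); top '-' (prec 1) >= it -> pop '-' to output
  Push '-' onto operator stack -> op-stack: [-]
  Operand 13 -> output
  End of input: pop '-' to output
Postfix result: 4 8 - 2 - 13 -

4 8 - 2 - 13 -


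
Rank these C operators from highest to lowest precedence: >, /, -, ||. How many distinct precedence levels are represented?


Looking up precedence for each operator:
  > -> precedence 4
  / -> precedence 6
  - -> precedence 5
  || -> precedence 1
Sorted highest to lowest: /, -, >, ||
Distinct precedence values: [6, 5, 4, 1]
Number of distinct levels: 4

4


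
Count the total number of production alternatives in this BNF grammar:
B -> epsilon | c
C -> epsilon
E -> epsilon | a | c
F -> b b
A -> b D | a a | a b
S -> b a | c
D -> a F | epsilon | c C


Counting alternatives per rule:
  B: 2 alternative(s)
  C: 1 alternative(s)
  E: 3 alternative(s)
  F: 1 alternative(s)
  A: 3 alternative(s)
  S: 2 alternative(s)
  D: 3 alternative(s)
Sum: 2 + 1 + 3 + 1 + 3 + 2 + 3 = 15

15


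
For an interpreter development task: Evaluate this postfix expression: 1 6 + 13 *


Processing tokens left to right:
Push 1, Push 6
Pop 1 and 6, compute 1 + 6 = 7, push 7
Push 13
Pop 7 and 13, compute 7 * 13 = 91, push 91
Stack result: 91

91


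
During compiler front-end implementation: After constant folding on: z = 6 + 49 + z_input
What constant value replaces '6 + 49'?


Identifying constant sub-expression:
  Original: z = 6 + 49 + z_input
  6 and 49 are both compile-time constants
  Evaluating: 6 + 49 = 55
  After folding: z = 55 + z_input

55


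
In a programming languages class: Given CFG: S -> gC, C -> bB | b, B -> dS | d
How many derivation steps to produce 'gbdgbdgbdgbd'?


Grammar: S -> gC, C -> bB | b, B -> dS | d
Deriving 'gbdgbdgbdgbd':
Step 1: S -> gC => gC
Step 2: C -> bB => gbB
Step 3: B -> dS => gbdS
Step 4: S -> gC => gbdgC
Step 5: C -> bB => gbdgbB
Step 6: B -> dS => gbdgbdS
Step 7: S -> gC => gbdgbdgC
Step 8: C -> bB => gbdgbdgbB
Step 9: B -> dS => gbdgbdgbdS
Step 10: S -> gC => gbdgbdgbdgC
Step 11: C -> bB => gbdgbdgbdgbB
Step 12: B -> d => gbdgbdgbdgbd
Total derivation steps: 12

12


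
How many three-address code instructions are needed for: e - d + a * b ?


Expression: e - d + a * b
Generating three-address code (respecting * over +/- precedence):
  Instruction 1: t1 = a * b
  Instruction 2: t2 = e - d
  Instruction 3: t3 = t2 + t1
Total instructions: 3

3


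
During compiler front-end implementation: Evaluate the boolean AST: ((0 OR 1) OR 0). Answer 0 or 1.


Step 1: Evaluate inner node
  0 OR 1 = 1
Step 2: Evaluate root node
  1 OR 0 = 1

1


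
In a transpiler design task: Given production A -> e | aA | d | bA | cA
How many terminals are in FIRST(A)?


Production: A -> e | aA | d | bA | cA
Examining each alternative for leading terminals:
  A -> e : first terminal = 'e'
  A -> aA : first terminal = 'a'
  A -> d : first terminal = 'd'
  A -> bA : first terminal = 'b'
  A -> cA : first terminal = 'c'
FIRST(A) = {a, b, c, d, e}
Count: 5

5


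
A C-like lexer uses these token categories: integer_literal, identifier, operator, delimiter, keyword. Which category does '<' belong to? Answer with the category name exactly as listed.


Token: '<'
Checking categories:
  identifier: no
  integer_literal: no
  operator: YES
  keyword: no
  delimiter: no
Category: operator

operator


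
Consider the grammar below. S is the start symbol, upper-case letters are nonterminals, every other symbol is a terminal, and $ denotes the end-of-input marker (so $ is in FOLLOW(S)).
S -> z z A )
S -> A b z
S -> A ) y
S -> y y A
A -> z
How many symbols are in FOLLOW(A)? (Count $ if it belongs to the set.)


S is the start symbol and does not occur in any rule body, so FOLLOW(S) = {$}.
Examining every occurrence of A in a rule body:
  S -> z z A ) : A is followed by terminal ')' -> add ')'
  S -> A b z : A is followed by terminal 'b' -> add 'b'
  S -> A ) y : A is followed by terminal ')' -> add ')' (already in the set)
  S -> y y A : A is at the right end -> add FOLLOW(S) = {$}
  A -> z : A does not occur in the body -> contributes nothing
FOLLOW(A) = {), b, $}
Count: 3

3


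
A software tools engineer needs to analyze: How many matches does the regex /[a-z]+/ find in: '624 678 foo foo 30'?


Pattern: /[a-z]+/ (identifiers)
Input: '624 678 foo foo 30'
Scanning for matches:
  Match 1: 'foo'
  Match 2: 'foo'
Total matches: 2

2


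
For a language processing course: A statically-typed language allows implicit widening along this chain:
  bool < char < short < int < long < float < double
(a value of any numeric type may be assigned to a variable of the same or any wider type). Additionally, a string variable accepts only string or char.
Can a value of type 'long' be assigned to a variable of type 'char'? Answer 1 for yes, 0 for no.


Target variable type: char
Source value type: long
Numeric ranks: long=4, char=1
Widening allowed iff rank(source) <= rank(target): 4 <= 1? No
Result: 0

0


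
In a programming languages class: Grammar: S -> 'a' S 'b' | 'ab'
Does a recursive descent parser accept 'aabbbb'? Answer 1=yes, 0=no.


Grammar accepts strings of the form a^n b^n (n >= 1)
Word: 'aabbbb'
Counting: 2 a's and 4 b's
Check: 2 == 4? No
Mismatch: a-count != b-count
Rejected

0


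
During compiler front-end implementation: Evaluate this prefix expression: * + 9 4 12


Parsing prefix expression: * + 9 4 12
Step 1: Innermost operation '+ 9 4'
  9 + 4 = 13
Step 2: Outer operation '* [13] 12'
  13 * 12 = 156

156


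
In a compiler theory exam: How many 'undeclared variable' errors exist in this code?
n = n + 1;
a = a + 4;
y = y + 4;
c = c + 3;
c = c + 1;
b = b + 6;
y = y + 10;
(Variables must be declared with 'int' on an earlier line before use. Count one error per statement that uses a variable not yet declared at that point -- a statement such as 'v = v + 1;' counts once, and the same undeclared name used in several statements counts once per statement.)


Scanning code line by line:
  Line 1: use 'n' -> ERROR (undeclared)
  Line 2: use 'a' -> ERROR (undeclared)
  Line 3: use 'y' -> ERROR (undeclared)
  Line 4: use 'c' -> ERROR (undeclared)
  Line 5: use 'c' -> ERROR (undeclared)
  Line 6: use 'b' -> ERROR (undeclared)
  Line 7: use 'y' -> ERROR (undeclared)
Total undeclared variable errors: 7

7


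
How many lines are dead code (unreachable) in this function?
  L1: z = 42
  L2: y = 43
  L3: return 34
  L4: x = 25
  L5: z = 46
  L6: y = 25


Analyzing control flow:
  L1: reachable (before return)
  L2: reachable (before return)
  L3: reachable (return statement)
  L4: DEAD (after return at L3)
  L5: DEAD (after return at L3)
  L6: DEAD (after return at L3)
Return at L3, total lines = 6
Dead lines: L4 through L6
Count: 3

3


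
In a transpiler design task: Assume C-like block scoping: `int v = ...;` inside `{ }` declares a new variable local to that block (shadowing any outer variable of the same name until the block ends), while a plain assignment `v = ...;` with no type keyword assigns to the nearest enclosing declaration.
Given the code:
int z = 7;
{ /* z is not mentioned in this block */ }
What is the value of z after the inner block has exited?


Analyzing scoping rules:
Outer scope: declares z = 7
Inner block: z is neither redeclared nor assigned -> unchanged
After the block -> 7
Result: 7

7


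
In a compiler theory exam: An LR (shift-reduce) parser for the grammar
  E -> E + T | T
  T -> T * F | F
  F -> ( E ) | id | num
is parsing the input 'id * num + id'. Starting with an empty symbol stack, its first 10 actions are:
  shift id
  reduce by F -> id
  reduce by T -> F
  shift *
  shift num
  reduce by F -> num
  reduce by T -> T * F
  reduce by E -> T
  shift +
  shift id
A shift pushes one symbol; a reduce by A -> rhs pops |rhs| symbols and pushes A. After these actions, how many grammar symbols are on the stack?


Tracking the symbol stack through each action:
  Action 1: shift 'id' : push -> stack = [id] (size 1)
  Action 2: reduce by F -> id : pop 1, push F -> stack = [F] (size 1)
  Action 3: reduce by T -> F : pop 1, push T -> stack = [T] (size 1)
  Action 4: shift '*' : push -> stack = [T, *] (size 2)
  Action 5: shift 'num' : push -> stack = [T, *, num] (size 3)
  Action 6: reduce by F -> num : pop 1, push F -> stack = [T, *, F] (size 3)
  Action 7: reduce by T -> T * F : pop 3, push T -> stack = [T] (size 1)
  Action 8: reduce by E -> T : pop 1, push E -> stack = [E] (size 1)
  Action 9: shift '+' : push -> stack = [E, +] (size 2)
  Action 10: shift 'id' : push -> stack = [E, +, id] (size 3)
Final stack size: 3

3


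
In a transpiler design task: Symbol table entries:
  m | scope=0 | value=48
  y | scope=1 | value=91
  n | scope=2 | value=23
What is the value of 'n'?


Searching symbol table for 'n':
  m | scope=0 | value=48
  y | scope=1 | value=91
  n | scope=2 | value=23 <- MATCH
Found 'n' at scope 2 with value 23

23


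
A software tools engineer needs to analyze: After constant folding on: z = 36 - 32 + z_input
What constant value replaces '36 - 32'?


Identifying constant sub-expression:
  Original: z = 36 - 32 + z_input
  36 and 32 are both compile-time constants
  Evaluating: 36 - 32 = 4
  After folding: z = 4 + z_input

4


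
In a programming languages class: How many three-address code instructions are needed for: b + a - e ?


Expression: b + a - e
Generating three-address code (respecting * over +/- precedence):
  Instruction 1: t1 = b + a
  Instruction 2: t2 = t1 - e
Total instructions: 2

2


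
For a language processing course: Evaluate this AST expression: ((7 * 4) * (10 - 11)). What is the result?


Expression: ((7 * 4) * (10 - 11))
Evaluating step by step:
  7 * 4 = 28
  10 - 11 = -1
  28 * -1 = -28
Result: -28

-28


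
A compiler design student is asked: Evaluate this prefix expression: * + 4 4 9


Parsing prefix expression: * + 4 4 9
Step 1: Innermost operation '+ 4 4'
  4 + 4 = 8
Step 2: Outer operation '* [8] 9'
  8 * 9 = 72

72


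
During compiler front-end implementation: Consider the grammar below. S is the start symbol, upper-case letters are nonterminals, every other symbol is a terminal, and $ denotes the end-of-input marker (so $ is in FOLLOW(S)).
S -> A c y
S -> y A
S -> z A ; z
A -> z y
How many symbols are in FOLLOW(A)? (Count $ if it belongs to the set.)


S is the start symbol and does not occur in any rule body, so FOLLOW(S) = {$}.
Examining every occurrence of A in a rule body:
  S -> A c y : A is followed by terminal 'c' -> add 'c'
  S -> y A : A is at the right end -> add FOLLOW(S) = {$}
  S -> z A ; z : A is followed by terminal ';' -> add ';'
  A -> z y : A does not occur in the body -> contributes nothing
FOLLOW(A) = {;, c, $}
Count: 3

3


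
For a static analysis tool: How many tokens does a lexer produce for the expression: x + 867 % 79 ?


Scanning 'x + 867 % 79'
Token 1: 'x' -> identifier
Token 2: '+' -> operator
Token 3: '867' -> integer_literal
Token 4: '%' -> operator
Token 5: '79' -> integer_literal
Total tokens: 5

5


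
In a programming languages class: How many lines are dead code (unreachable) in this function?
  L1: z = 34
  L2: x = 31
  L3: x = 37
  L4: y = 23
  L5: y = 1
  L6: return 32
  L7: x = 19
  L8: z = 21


Analyzing control flow:
  L1: reachable (before return)
  L2: reachable (before return)
  L3: reachable (before return)
  L4: reachable (before return)
  L5: reachable (before return)
  L6: reachable (return statement)
  L7: DEAD (after return at L6)
  L8: DEAD (after return at L6)
Return at L6, total lines = 8
Dead lines: L7 through L8
Count: 2

2


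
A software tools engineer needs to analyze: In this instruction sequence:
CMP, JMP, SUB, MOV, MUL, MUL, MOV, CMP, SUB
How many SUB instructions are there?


Scanning instruction sequence for SUB:
  Position 1: CMP
  Position 2: JMP
  Position 3: SUB <- MATCH
  Position 4: MOV
  Position 5: MUL
  Position 6: MUL
  Position 7: MOV
  Position 8: CMP
  Position 9: SUB <- MATCH
Matches at positions: [3, 9]
Total SUB count: 2

2


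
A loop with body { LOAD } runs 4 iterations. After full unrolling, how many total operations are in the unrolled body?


Loop body operations: LOAD (1 op per iteration)
Unrolling 4 iterations:
  Iteration 1: LOAD (1 ops)
  Iteration 2: LOAD (1 ops)
  Iteration 3: LOAD (1 ops)
  Iteration 4: LOAD (1 ops)
Total: 4 iterations * 1 ops/iter = 4 operations

4


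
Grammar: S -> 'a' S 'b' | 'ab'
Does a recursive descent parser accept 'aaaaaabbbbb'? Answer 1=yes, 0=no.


Grammar accepts strings of the form a^n b^n (n >= 1)
Word: 'aaaaaabbbbb'
Counting: 6 a's and 5 b's
Check: 6 == 5? No
Mismatch: a-count != b-count
Rejected

0


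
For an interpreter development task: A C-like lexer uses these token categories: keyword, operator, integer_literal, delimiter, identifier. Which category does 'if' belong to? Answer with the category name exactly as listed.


Token: 'if'
Checking categories:
  identifier: no
  integer_literal: no
  operator: no
  keyword: YES
  delimiter: no
Category: keyword

keyword


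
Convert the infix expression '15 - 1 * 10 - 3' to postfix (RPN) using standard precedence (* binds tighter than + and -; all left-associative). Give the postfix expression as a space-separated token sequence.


Applying the shunting-yard algorithm:
  Operand 15 -> output
  Push '-' onto operator stack -> op-stack: [-]
  Operand 1 -> output
  Push '*' onto operator stack -> op-stack: [-, *]
  Operand 10 -> output
  See '-' (prec 1); top '*' (prec 2) >= it -> pop '*' to output
  See '-' (prec 1); top '-' (prec 1) >= it -> pop '-' to output
  Push '-' onto operator stack -> op-stack: [-]
  Operand 3 -> output
  End of input: pop '-' to output
Postfix result: 15 1 10 * - 3 -

15 1 10 * - 3 -


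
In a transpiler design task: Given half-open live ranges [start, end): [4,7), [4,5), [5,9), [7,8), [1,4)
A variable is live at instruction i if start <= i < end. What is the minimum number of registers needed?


Live ranges:
  Var0: [4, 7)
  Var1: [4, 5)
  Var2: [5, 9)
  Var3: [7, 8)
  Var4: [1, 4)
Sweep-line events (position, delta, active):
  pos=1 start -> active=1
  pos=4 end -> active=0
  pos=4 start -> active=1
  pos=4 start -> active=2
  pos=5 end -> active=1
  pos=5 start -> active=2
  pos=7 end -> active=1
  pos=7 start -> active=2
  pos=8 end -> active=1
  pos=9 end -> active=0
Maximum simultaneous active: 2
Minimum registers needed: 2

2


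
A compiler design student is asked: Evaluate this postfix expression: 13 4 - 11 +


Processing tokens left to right:
Push 13, Push 4
Pop 13 and 4, compute 13 - 4 = 9, push 9
Push 11
Pop 9 and 11, compute 9 + 11 = 20, push 20
Stack result: 20

20


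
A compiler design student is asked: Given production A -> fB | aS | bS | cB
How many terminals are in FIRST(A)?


Production: A -> fB | aS | bS | cB
Examining each alternative for leading terminals:
  A -> fB : first terminal = 'f'
  A -> aS : first terminal = 'a'
  A -> bS : first terminal = 'b'
  A -> cB : first terminal = 'c'
FIRST(A) = {a, b, c, f}
Count: 4

4


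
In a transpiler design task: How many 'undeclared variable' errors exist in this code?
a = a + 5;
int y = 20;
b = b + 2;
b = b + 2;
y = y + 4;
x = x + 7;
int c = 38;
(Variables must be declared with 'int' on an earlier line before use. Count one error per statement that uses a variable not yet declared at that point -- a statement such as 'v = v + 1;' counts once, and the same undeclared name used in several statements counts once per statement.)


Scanning code line by line:
  Line 1: use 'a' -> ERROR (undeclared)
  Line 2: declare 'y' -> declared = ['y']
  Line 3: use 'b' -> ERROR (undeclared)
  Line 4: use 'b' -> ERROR (undeclared)
  Line 5: use 'y' -> OK (declared)
  Line 6: use 'x' -> ERROR (undeclared)
  Line 7: declare 'c' -> declared = ['c', 'y']
Total undeclared variable errors: 4

4


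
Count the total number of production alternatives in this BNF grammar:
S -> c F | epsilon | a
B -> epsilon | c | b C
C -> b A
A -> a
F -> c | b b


Counting alternatives per rule:
  S: 3 alternative(s)
  B: 3 alternative(s)
  C: 1 alternative(s)
  A: 1 alternative(s)
  F: 2 alternative(s)
Sum: 3 + 3 + 1 + 1 + 2 = 10

10


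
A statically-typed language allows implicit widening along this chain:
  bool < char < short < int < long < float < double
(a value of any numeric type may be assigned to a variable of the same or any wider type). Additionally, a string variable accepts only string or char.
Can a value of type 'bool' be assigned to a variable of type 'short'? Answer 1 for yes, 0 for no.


Target variable type: short
Source value type: bool
Numeric ranks: bool=0, short=2
Widening allowed iff rank(source) <= rank(target): 0 <= 2? Yes
Result: 1

1


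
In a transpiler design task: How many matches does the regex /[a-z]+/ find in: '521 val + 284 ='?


Pattern: /[a-z]+/ (identifiers)
Input: '521 val + 284 ='
Scanning for matches:
  Match 1: 'val'
Total matches: 1

1


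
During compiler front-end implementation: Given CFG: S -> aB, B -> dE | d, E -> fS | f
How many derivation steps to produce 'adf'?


Grammar: S -> aB, B -> dE | d, E -> fS | f
Deriving 'adf':
Step 1: S -> aB => aB
Step 2: B -> dE => adE
Step 3: E -> f => adf
Total derivation steps: 3

3


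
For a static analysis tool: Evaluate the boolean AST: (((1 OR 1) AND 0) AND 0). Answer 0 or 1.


Step 1: Evaluate inner node
  1 OR 1 = 1
Step 2: Evaluate next node
  1 AND 0 = 0
Step 3: Evaluate root node
  0 AND 0 = 0

0


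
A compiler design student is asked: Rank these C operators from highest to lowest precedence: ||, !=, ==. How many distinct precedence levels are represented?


Looking up precedence for each operator:
  || -> precedence 1
  != -> precedence 3
  == -> precedence 3
Sorted highest to lowest: !=, ==, ||
Distinct precedence values: [3, 1]
Number of distinct levels: 2

2


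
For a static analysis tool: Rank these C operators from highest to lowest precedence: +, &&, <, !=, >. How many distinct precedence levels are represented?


Looking up precedence for each operator:
  + -> precedence 5
  && -> precedence 2
  < -> precedence 4
  != -> precedence 3
  > -> precedence 4
Sorted highest to lowest: +, <, >, !=, &&
Distinct precedence values: [5, 4, 3, 2]
Number of distinct levels: 4

4


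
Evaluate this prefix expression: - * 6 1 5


Parsing prefix expression: - * 6 1 5
Step 1: Innermost operation '* 6 1'
  6 * 1 = 6
Step 2: Outer operation '- [6] 5'
  6 - 5 = 1

1


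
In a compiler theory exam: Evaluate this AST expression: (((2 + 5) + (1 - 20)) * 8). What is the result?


Expression: (((2 + 5) + (1 - 20)) * 8)
Evaluating step by step:
  2 + 5 = 7
  1 - 20 = -19
  7 + -19 = -12
  -12 * 8 = -96
Result: -96

-96


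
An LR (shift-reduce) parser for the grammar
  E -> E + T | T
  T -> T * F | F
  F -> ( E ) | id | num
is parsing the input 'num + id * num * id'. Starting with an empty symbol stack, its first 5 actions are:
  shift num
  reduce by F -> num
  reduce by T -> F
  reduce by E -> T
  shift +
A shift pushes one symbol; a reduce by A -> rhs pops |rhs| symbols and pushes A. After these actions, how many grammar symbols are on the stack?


Tracking the symbol stack through each action:
  Action 1: shift 'num' : push -> stack = [num] (size 1)
  Action 2: reduce by F -> num : pop 1, push F -> stack = [F] (size 1)
  Action 3: reduce by T -> F : pop 1, push T -> stack = [T] (size 1)
  Action 4: reduce by E -> T : pop 1, push E -> stack = [E] (size 1)
  Action 5: shift '+' : push -> stack = [E, +] (size 2)
Final stack size: 2

2


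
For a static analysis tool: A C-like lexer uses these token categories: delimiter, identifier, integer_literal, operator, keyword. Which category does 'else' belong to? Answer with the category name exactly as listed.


Token: 'else'
Checking categories:
  identifier: no
  integer_literal: no
  operator: no
  keyword: YES
  delimiter: no
Category: keyword

keyword


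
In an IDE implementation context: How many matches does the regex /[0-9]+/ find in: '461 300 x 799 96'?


Pattern: /[0-9]+/ (int literals)
Input: '461 300 x 799 96'
Scanning for matches:
  Match 1: '461'
  Match 2: '300'
  Match 3: '799'
  Match 4: '96'
Total matches: 4

4


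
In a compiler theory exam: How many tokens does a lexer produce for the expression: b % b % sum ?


Scanning 'b % b % sum'
Token 1: 'b' -> identifier
Token 2: '%' -> operator
Token 3: 'b' -> identifier
Token 4: '%' -> operator
Token 5: 'sum' -> identifier
Total tokens: 5

5


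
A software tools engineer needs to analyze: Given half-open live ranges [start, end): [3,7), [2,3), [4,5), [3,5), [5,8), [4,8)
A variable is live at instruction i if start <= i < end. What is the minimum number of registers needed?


Live ranges:
  Var0: [3, 7)
  Var1: [2, 3)
  Var2: [4, 5)
  Var3: [3, 5)
  Var4: [5, 8)
  Var5: [4, 8)
Sweep-line events (position, delta, active):
  pos=2 start -> active=1
  pos=3 end -> active=0
  pos=3 start -> active=1
  pos=3 start -> active=2
  pos=4 start -> active=3
  pos=4 start -> active=4
  pos=5 end -> active=3
  pos=5 end -> active=2
  pos=5 start -> active=3
  pos=7 end -> active=2
  pos=8 end -> active=1
  pos=8 end -> active=0
Maximum simultaneous active: 4
Minimum registers needed: 4

4


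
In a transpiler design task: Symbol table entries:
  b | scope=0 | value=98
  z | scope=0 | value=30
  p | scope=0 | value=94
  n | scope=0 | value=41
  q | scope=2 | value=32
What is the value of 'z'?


Searching symbol table for 'z':
  b | scope=0 | value=98
  z | scope=0 | value=30 <- MATCH
  p | scope=0 | value=94
  n | scope=0 | value=41
  q | scope=2 | value=32
Found 'z' at scope 0 with value 30

30


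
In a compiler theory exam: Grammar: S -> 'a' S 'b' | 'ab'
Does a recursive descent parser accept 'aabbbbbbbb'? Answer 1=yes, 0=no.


Grammar accepts strings of the form a^n b^n (n >= 1)
Word: 'aabbbbbbbb'
Counting: 2 a's and 8 b's
Check: 2 == 8? No
Mismatch: a-count != b-count
Rejected

0


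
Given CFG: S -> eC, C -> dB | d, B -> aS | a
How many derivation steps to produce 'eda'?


Grammar: S -> eC, C -> dB | d, B -> aS | a
Deriving 'eda':
Step 1: S -> eC => eC
Step 2: C -> dB => edB
Step 3: B -> a => eda
Total derivation steps: 3

3


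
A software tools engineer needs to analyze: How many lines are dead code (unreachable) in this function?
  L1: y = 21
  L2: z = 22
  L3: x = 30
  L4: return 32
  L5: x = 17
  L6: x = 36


Analyzing control flow:
  L1: reachable (before return)
  L2: reachable (before return)
  L3: reachable (before return)
  L4: reachable (return statement)
  L5: DEAD (after return at L4)
  L6: DEAD (after return at L4)
Return at L4, total lines = 6
Dead lines: L5 through L6
Count: 2

2


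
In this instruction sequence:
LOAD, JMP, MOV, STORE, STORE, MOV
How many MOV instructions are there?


Scanning instruction sequence for MOV:
  Position 1: LOAD
  Position 2: JMP
  Position 3: MOV <- MATCH
  Position 4: STORE
  Position 5: STORE
  Position 6: MOV <- MATCH
Matches at positions: [3, 6]
Total MOV count: 2

2


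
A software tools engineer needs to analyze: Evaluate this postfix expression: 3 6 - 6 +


Processing tokens left to right:
Push 3, Push 6
Pop 3 and 6, compute 3 - 6 = -3, push -3
Push 6
Pop -3 and 6, compute -3 + 6 = 3, push 3
Stack result: 3

3


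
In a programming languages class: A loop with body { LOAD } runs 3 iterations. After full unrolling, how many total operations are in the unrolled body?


Loop body operations: LOAD (1 op per iteration)
Unrolling 3 iterations:
  Iteration 1: LOAD (1 ops)
  Iteration 2: LOAD (1 ops)
  Iteration 3: LOAD (1 ops)
Total: 3 iterations * 1 ops/iter = 3 operations

3


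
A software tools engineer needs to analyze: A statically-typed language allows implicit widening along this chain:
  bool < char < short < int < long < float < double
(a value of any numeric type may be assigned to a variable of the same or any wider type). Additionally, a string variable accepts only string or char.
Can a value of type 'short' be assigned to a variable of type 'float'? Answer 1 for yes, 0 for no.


Target variable type: float
Source value type: short
Numeric ranks: short=2, float=5
Widening allowed iff rank(source) <= rank(target): 2 <= 5? Yes
Result: 1

1


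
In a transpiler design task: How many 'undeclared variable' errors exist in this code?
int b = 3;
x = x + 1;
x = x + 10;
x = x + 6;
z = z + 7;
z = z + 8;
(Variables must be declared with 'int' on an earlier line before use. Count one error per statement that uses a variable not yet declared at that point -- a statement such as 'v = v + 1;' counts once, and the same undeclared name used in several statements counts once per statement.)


Scanning code line by line:
  Line 1: declare 'b' -> declared = ['b']
  Line 2: use 'x' -> ERROR (undeclared)
  Line 3: use 'x' -> ERROR (undeclared)
  Line 4: use 'x' -> ERROR (undeclared)
  Line 5: use 'z' -> ERROR (undeclared)
  Line 6: use 'z' -> ERROR (undeclared)
Total undeclared variable errors: 5

5


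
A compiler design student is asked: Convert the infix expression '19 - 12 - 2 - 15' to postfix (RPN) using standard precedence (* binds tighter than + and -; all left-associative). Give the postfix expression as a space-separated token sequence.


Applying the shunting-yard algorithm:
  Operand 19 -> output
  Push '-' onto operator stack -> op-stack: [-]
  Operand 12 -> output
  See '-' (prec 1); top '-' (prec 1) >= it -> pop '-' to output
  Push '-' onto operator stack -> op-stack: [-]
  Operand 2 -> output
  See '-' (prec 1); top '-' (prec 1) >= it -> pop '-' to output
  Push '-' onto operator stack -> op-stack: [-]
  Operand 15 -> output
  End of input: pop '-' to output
Postfix result: 19 12 - 2 - 15 -

19 12 - 2 - 15 -


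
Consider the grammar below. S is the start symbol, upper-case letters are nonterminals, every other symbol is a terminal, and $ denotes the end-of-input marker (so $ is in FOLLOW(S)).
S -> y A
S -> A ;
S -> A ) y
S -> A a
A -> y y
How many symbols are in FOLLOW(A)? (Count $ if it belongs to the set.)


S is the start symbol and does not occur in any rule body, so FOLLOW(S) = {$}.
Examining every occurrence of A in a rule body:
  S -> y A : A is at the right end -> add FOLLOW(S) = {$}
  S -> A ; : A is followed by terminal ';' -> add ';'
  S -> A ) y : A is followed by terminal ')' -> add ')'
  S -> A a : A is followed by terminal 'a' -> add 'a'
  A -> y y : A does not occur in the body -> contributes nothing
FOLLOW(A) = {), ;, a, $}
Count: 4

4


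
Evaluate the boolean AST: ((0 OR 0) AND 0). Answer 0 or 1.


Step 1: Evaluate inner node
  0 OR 0 = 0
Step 2: Evaluate root node
  0 AND 0 = 0

0


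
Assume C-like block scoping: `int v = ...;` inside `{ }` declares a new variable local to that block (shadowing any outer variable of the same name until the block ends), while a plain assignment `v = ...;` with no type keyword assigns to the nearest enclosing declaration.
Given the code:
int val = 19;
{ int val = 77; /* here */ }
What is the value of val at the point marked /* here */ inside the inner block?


Analyzing scoping rules:
Outer scope: declares val = 19
Inner block: 'int val = 77;' declares a NEW val that shadows the outer one
Inside the block the inner declaration is in scope -> 77
Result: 77

77


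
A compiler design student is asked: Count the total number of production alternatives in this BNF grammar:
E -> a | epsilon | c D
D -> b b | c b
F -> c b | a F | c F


Counting alternatives per rule:
  E: 3 alternative(s)
  D: 2 alternative(s)
  F: 3 alternative(s)
Sum: 3 + 2 + 3 = 8

8


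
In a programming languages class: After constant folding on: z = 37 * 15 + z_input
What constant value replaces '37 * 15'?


Identifying constant sub-expression:
  Original: z = 37 * 15 + z_input
  37 and 15 are both compile-time constants
  Evaluating: 37 * 15 = 555
  After folding: z = 555 + z_input

555


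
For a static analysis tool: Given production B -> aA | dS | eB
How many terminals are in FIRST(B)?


Production: B -> aA | dS | eB
Examining each alternative for leading terminals:
  B -> aA : first terminal = 'a'
  B -> dS : first terminal = 'd'
  B -> eB : first terminal = 'e'
FIRST(B) = {a, d, e}
Count: 3

3


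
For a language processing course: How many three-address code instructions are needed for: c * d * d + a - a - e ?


Expression: c * d * d + a - a - e
Generating three-address code (respecting * over +/- precedence):
  Instruction 1: t1 = c * d
  Instruction 2: t2 = t1 * d
  Instruction 3: t3 = t2 + a
  Instruction 4: t4 = t3 - a
  Instruction 5: t5 = t4 - e
Total instructions: 5

5


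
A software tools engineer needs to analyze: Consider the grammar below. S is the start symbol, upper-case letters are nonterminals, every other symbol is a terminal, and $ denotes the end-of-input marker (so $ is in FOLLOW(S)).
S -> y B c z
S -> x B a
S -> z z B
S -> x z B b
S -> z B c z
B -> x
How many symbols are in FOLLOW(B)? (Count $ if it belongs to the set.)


S is the start symbol and does not occur in any rule body, so FOLLOW(S) = {$}.
Examining every occurrence of B in a rule body:
  S -> y B c z : B is followed by terminal 'c' -> add 'c'
  S -> x B a : B is followed by terminal 'a' -> add 'a'
  S -> z z B : B is at the right end -> add FOLLOW(S) = {$}
  S -> x z B b : B is followed by terminal 'b' -> add 'b'
  S -> z B c z : B is followed by terminal 'c' -> add 'c' (already in the set)
  B -> x : B does not occur in the body -> contributes nothing
FOLLOW(B) = {a, b, c, $}
Count: 4

4


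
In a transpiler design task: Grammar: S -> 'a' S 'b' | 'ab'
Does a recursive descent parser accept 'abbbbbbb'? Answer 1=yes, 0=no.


Grammar accepts strings of the form a^n b^n (n >= 1)
Word: 'abbbbbbb'
Counting: 1 a's and 7 b's
Check: 1 == 7? No
Mismatch: a-count != b-count
Rejected

0


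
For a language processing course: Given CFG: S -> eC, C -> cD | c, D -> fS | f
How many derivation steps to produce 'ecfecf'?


Grammar: S -> eC, C -> cD | c, D -> fS | f
Deriving 'ecfecf':
Step 1: S -> eC => eC
Step 2: C -> cD => ecD
Step 3: D -> fS => ecfS
Step 4: S -> eC => ecfeC
Step 5: C -> cD => ecfecD
Step 6: D -> f => ecfecf
Total derivation steps: 6

6


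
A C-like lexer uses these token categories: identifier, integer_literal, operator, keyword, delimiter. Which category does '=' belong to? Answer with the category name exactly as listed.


Token: '='
Checking categories:
  identifier: no
  integer_literal: no
  operator: YES
  keyword: no
  delimiter: no
Category: operator

operator


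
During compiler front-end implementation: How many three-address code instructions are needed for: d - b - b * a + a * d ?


Expression: d - b - b * a + a * d
Generating three-address code (respecting * over +/- precedence):
  Instruction 1: t1 = b * a
  Instruction 2: t2 = a * d
  Instruction 3: t3 = d - b
  Instruction 4: t4 = t3 - t1
  Instruction 5: t5 = t4 + t2
Total instructions: 5

5
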